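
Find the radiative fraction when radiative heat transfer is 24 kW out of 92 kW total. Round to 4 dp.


f_rad = Q_rad / Q_total
f_rad = 24 / 92 = 0.2609


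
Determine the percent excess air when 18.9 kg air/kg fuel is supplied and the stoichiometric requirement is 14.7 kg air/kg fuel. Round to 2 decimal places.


Excess air = actual - stoichiometric = 18.9 - 14.7 = 4.20 kg/kg fuel
Excess air % = (excess / stoich) * 100 = (4.20 / 14.7) * 100 = 28.57%


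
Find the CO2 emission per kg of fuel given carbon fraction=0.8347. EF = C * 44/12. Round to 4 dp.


EF = C_frac * (M_CO2 / M_C)
EF = 0.8347 * (44/12)
EF = 0.8347 * 3.666667 = 3.0606 kg_CO2/kg_fuel


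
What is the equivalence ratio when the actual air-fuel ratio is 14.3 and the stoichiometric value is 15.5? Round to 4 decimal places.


phi = AFR_stoich / AFR_actual
phi = 15.5 / 14.3 = 1.0839


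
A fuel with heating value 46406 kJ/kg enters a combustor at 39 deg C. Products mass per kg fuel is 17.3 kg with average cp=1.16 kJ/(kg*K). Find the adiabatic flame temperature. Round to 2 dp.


T_ad = T_in + Hc / (m_p * cp)
Denominator = 17.3 * 1.16 = 20.0680
Temperature rise = 46406 / 20.0680 = 2312.44 K
T_ad = 39 + 2312.44 = 2351.44 deg C


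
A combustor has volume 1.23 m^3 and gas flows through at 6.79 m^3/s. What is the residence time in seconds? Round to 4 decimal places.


tau = V / Q_flow
tau = 1.23 / 6.79 = 0.1811 s


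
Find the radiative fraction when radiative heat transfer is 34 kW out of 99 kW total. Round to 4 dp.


f_rad = Q_rad / Q_total
f_rad = 34 / 99 = 0.3434


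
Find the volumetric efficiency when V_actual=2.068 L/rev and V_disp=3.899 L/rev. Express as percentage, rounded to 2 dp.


eta_v = (V_actual / V_disp) * 100
Ratio = 2.068 / 3.899 = 0.5304
eta_v = 0.5304 * 100 = 53.04%


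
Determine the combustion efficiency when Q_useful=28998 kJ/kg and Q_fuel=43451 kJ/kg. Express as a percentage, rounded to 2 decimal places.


Efficiency = (Q_useful / Q_fuel) * 100
Efficiency = (28998 / 43451) * 100
Efficiency = 0.6674 * 100 = 66.74%


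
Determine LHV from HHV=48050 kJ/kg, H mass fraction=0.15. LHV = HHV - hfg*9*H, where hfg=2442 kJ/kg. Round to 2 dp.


LHV = HHV - hfg * 9 * H
Water correction = 2442 * 9 * 0.15 = 3296.700 kJ/kg
LHV = 48050 - 3296.700 = 44753.30 kJ/kg


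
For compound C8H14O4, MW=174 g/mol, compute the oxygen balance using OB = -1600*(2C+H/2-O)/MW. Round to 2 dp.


OB = -1600 * (2C + H/2 - O) / MW
Inner = 2*8 + 14/2 - 4 = 19.00
OB = -1600 * 19.00 / 174 = -174.71%


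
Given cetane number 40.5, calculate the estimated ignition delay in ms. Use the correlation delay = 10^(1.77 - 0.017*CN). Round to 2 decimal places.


delay = 10^(1.77 - 0.017*CN)
Exponent = 1.77 - 0.017*40.5 = 1.0815
delay = 10^1.0815 = 12.06 ms


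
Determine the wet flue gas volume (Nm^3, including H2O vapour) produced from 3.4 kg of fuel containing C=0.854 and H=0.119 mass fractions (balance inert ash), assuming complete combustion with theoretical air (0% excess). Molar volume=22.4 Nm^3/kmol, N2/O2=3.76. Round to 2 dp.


Per kg fuel: CO2 = (C/12 kmol)*22.4 = (0.854/12)*22.4 = 1.59413 Nm^3
Per kg fuel: H2O = (H/2 kmol)*22.4 = (0.119/2)*22.4 = 1.33280 Nm^3
O2 needed per kg fuel = C/12 + H/4 = 0.854/12 + 0.119/4 = 0.10091667 kmol
Per kg fuel: N2 = O2*3.76*22.4 = 0.10091667*3.76*22.4 = 8.49961 Nm^3
Total per kg = 1.59413 + 1.33280 + 8.49961 = 11.42654 Nm^3
Total = 11.42654 * 3.4 = 38.85 Nm^3


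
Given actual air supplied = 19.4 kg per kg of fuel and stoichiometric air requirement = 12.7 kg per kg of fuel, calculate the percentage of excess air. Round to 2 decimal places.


Excess air = actual - stoichiometric = 19.4 - 12.7 = 6.70 kg/kg fuel
Excess air % = (excess / stoich) * 100 = (6.70 / 12.7) * 100 = 52.76%


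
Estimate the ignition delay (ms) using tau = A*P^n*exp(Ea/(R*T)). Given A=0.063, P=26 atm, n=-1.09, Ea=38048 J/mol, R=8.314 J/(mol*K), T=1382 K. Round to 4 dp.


tau = A * P^n * exp(Ea/(R*T))
P^n = 26^(-1.09) = 0.02868660
Ea/(R*T) = 38048/(8.314*1382) = 3.311416
exp(Ea/(R*T)) = 27.423936
tau = 0.063 * 0.02868660 * 27.423936 = 0.0496 ms


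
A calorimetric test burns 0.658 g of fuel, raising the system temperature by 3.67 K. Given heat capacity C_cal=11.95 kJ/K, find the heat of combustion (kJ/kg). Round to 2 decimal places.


Hc = C_cal * delta_T / m_fuel
Q_released = 11.95 * 3.67 = 43.8565 kJ
m_fuel = 0.658 g = 0.658/1000 kg = 0.000658 kg
Hc = 43.8565 / 0.000658 = 66651.22 kJ/kg


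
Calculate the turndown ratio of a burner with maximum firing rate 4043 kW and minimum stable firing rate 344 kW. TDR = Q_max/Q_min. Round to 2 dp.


TDR = Q_max / Q_min
TDR = 4043 / 344 = 11.75


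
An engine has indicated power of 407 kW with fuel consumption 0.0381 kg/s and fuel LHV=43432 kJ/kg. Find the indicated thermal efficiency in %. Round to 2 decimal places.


eta_ith = (IP / (mf * LHV)) * 100
Denominator = 0.0381 * 43432 = 1654.7592 kW
eta_ith = (407 / 1654.7592) * 100 = 24.60%


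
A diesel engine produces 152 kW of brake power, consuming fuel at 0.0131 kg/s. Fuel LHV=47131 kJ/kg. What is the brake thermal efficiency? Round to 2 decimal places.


eta_BTE = (BP / (mf * LHV)) * 100
Denominator = 0.0131 * 47131 = 617.4161 kW
eta_BTE = (152 / 617.4161) * 100 = 24.62%


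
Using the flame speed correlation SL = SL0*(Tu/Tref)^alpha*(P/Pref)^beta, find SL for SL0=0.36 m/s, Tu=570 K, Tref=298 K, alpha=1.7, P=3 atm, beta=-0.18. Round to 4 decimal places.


SL = SL0 * (Tu/Tref)^alpha * (P/Pref)^beta
T ratio = 570/298 = 1.91275168
(T ratio)^alpha = 1.91275168^1.7 = 3.011755
(P/Pref)^beta = 3^(-0.18) = 0.820575
SL = 0.36 * 3.011755 * 0.820575 = 0.8897 m/s


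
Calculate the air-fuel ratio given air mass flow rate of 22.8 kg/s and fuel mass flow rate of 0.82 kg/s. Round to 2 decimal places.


AFR = m_air / m_fuel
AFR = 22.8 / 0.82 = 27.80


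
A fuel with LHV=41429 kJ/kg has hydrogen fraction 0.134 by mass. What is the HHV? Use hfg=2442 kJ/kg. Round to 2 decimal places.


HHV = LHV + hfg * 9 * H
Water addition = 2442 * 9 * 0.134 = 2945.052 kJ/kg
HHV = 41429 + 2945.052 = 44374.05 kJ/kg


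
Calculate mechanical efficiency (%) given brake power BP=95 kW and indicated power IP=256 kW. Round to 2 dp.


eta_mech = (BP / IP) * 100
Ratio = 95 / 256 = 0.3711
eta_mech = 0.3711 * 100 = 37.11%


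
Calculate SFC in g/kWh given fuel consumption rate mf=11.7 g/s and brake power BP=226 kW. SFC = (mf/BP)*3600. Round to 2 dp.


SFC = (mf / BP) * 3600
Rate = 11.7 / 226 = 0.051770 g/(s*kW)
SFC = 0.051770 * 3600 = 186.37 g/kWh


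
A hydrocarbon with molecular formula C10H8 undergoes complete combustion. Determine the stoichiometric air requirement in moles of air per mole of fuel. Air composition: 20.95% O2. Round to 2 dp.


Balanced combustion: C10H8 + 12 O2 -> 10 CO2 + 4 H2O
O2 needed = C + H/4 = 10 + 8/4 = 12.00 moles
Air moles = O2 / 0.2095 = 12.00 / 0.2095 = 57.28 moles air


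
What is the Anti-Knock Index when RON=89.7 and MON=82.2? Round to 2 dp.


AKI = (RON + MON) / 2
AKI = (89.7 + 82.2) / 2
AKI = 171.9 / 2 = 85.95


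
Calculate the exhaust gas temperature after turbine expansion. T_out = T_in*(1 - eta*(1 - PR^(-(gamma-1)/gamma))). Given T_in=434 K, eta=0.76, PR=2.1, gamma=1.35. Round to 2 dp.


T_out = T_in * (1 - eta * (1 - PR^(-(gamma-1)/gamma)))
Exponent = -(1.35-1)/1.35 = -0.25925926
PR^exp = 2.1^(-0.25925926) = 0.82501466
Factor = 1 - 0.76*(1 - 0.82501466) = 0.86701114
T_out = 434 * 0.86701114 = 376.28 K


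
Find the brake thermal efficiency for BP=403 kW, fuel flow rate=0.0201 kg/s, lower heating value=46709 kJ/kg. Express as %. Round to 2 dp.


eta_BTE = (BP / (mf * LHV)) * 100
Denominator = 0.0201 * 46709 = 938.8509 kW
eta_BTE = (403 / 938.8509) * 100 = 42.92%


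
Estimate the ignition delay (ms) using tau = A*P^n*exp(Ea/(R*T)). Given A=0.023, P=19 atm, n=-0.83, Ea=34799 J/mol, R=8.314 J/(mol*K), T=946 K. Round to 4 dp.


tau = A * P^n * exp(Ea/(R*T))
P^n = 19^(-0.83) = 0.08682294
Ea/(R*T) = 34799/(8.314*946) = 4.424514
exp(Ea/(R*T)) = 83.472259
tau = 0.023 * 0.08682294 * 83.472259 = 0.1667 ms


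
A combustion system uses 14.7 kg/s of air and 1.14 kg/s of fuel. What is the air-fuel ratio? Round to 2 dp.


AFR = m_air / m_fuel
AFR = 14.7 / 1.14 = 12.89


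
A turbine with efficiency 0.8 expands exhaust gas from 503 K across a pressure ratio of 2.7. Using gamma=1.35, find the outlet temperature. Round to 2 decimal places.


T_out = T_in * (1 - eta * (1 - PR^(-(gamma-1)/gamma)))
Exponent = -(1.35-1)/1.35 = -0.25925926
PR^exp = 2.7^(-0.25925926) = 0.77297411
Factor = 1 - 0.8*(1 - 0.77297411) = 0.81837929
T_out = 503 * 0.81837929 = 411.64 K


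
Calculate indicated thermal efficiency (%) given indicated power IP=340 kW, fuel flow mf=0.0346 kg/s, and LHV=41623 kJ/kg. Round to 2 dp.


eta_ith = (IP / (mf * LHV)) * 100
Denominator = 0.0346 * 41623 = 1440.1558 kW
eta_ith = (340 / 1440.1558) * 100 = 23.61%


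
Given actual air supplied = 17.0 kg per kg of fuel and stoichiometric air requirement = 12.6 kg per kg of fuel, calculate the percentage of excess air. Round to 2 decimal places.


Excess air = actual - stoichiometric = 17.0 - 12.6 = 4.40 kg/kg fuel
Excess air % = (excess / stoich) * 100 = (4.40 / 12.6) * 100 = 34.92%


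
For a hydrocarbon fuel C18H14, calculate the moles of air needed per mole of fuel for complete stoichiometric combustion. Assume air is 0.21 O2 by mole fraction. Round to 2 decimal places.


Balanced combustion: C18H14 + 21.5 O2 -> 18 CO2 + 7 H2O
O2 needed = C + H/4 = 18 + 14/4 = 21.50 moles
Air moles = O2 / 0.21 = 21.50 / 0.21 = 102.38 moles air


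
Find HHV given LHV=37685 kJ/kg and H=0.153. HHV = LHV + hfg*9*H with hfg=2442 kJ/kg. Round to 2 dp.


HHV = LHV + hfg * 9 * H
Water addition = 2442 * 9 * 0.153 = 3362.634 kJ/kg
HHV = 37685 + 3362.634 = 41047.63 kJ/kg


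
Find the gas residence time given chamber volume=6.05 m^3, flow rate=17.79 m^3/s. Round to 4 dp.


tau = V / Q_flow
tau = 6.05 / 17.79 = 0.3401 s


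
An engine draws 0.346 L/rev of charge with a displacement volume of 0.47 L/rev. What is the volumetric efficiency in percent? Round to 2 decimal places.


eta_v = (V_actual / V_disp) * 100
Ratio = 0.346 / 0.47 = 0.7362
eta_v = 0.7362 * 100 = 73.62%


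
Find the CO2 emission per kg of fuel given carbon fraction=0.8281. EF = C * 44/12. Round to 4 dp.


EF = C_frac * (M_CO2 / M_C)
EF = 0.8281 * (44/12)
EF = 0.8281 * 3.666667 = 3.0364 kg_CO2/kg_fuel


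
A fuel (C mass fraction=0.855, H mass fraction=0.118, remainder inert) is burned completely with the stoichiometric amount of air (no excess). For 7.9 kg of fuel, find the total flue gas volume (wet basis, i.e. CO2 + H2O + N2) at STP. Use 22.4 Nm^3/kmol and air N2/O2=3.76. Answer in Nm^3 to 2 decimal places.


Per kg fuel: CO2 = (C/12 kmol)*22.4 = (0.855/12)*22.4 = 1.59600 Nm^3
Per kg fuel: H2O = (H/2 kmol)*22.4 = (0.118/2)*22.4 = 1.32160 Nm^3
O2 needed per kg fuel = C/12 + H/4 = 0.855/12 + 0.118/4 = 0.10075000 kmol
Per kg fuel: N2 = O2*3.76*22.4 = 0.10075000*3.76*22.4 = 8.48557 Nm^3
Total per kg = 1.59600 + 1.32160 + 8.48557 = 11.40317 Nm^3
Total = 11.40317 * 7.9 = 90.09 Nm^3


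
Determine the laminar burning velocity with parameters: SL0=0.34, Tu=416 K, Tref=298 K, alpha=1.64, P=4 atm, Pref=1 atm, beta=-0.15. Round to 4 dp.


SL = SL0 * (Tu/Tref)^alpha * (P/Pref)^beta
T ratio = 416/298 = 1.39597315
(T ratio)^alpha = 1.39597315^1.64 = 1.728217
(P/Pref)^beta = 4^(-0.15) = 0.812252
SL = 0.34 * 1.728217 * 0.812252 = 0.4773 m/s


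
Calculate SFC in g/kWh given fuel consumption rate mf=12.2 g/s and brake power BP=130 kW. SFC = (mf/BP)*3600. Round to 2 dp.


SFC = (mf / BP) * 3600
Rate = 12.2 / 130 = 0.093846 g/(s*kW)
SFC = 0.093846 * 3600 = 337.85 g/kWh


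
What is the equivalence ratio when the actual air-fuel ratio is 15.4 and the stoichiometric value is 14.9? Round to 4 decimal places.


phi = AFR_stoich / AFR_actual
phi = 14.9 / 15.4 = 0.9675


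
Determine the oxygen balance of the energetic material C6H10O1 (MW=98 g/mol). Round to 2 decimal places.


OB = -1600 * (2C + H/2 - O) / MW
Inner = 2*6 + 10/2 - 1 = 16.00
OB = -1600 * 16.00 / 98 = -261.22%


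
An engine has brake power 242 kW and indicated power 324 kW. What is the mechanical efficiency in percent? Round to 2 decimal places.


eta_mech = (BP / IP) * 100
Ratio = 242 / 324 = 0.7469
eta_mech = 0.7469 * 100 = 74.69%


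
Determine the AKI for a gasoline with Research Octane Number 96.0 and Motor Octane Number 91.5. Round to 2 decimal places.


AKI = (RON + MON) / 2
AKI = (96.0 + 91.5) / 2
AKI = 187.5 / 2 = 93.75


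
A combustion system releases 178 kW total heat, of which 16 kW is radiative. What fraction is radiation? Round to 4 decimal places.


f_rad = Q_rad / Q_total
f_rad = 16 / 178 = 0.0899


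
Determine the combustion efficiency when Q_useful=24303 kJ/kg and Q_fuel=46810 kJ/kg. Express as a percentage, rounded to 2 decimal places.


Efficiency = (Q_useful / Q_fuel) * 100
Efficiency = (24303 / 46810) * 100
Efficiency = 0.5192 * 100 = 51.92%


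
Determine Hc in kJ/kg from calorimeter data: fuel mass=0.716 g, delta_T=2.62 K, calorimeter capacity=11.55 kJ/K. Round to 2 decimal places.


Hc = C_cal * delta_T / m_fuel
Q_released = 11.55 * 2.62 = 30.2610 kJ
m_fuel = 0.716 g = 0.716/1000 kg = 0.000716 kg
Hc = 30.2610 / 0.000716 = 42263.97 kJ/kg


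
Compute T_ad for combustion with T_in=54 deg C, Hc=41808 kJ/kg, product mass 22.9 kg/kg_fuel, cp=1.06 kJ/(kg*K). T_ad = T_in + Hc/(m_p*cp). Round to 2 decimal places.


T_ad = T_in + Hc / (m_p * cp)
Denominator = 22.9 * 1.06 = 24.2740
Temperature rise = 41808 / 24.2740 = 1722.34 K
T_ad = 54 + 1722.34 = 1776.34 deg C


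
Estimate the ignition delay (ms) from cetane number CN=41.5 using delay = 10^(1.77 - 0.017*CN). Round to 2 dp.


delay = 10^(1.77 - 0.017*CN)
Exponent = 1.77 - 0.017*41.5 = 1.0645
delay = 10^1.0645 = 11.60 ms


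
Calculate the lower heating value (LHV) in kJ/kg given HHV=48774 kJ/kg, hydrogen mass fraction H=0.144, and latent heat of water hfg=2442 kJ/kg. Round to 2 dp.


LHV = HHV - hfg * 9 * H
Water correction = 2442 * 9 * 0.144 = 3164.832 kJ/kg
LHV = 48774 - 3164.832 = 45609.17 kJ/kg


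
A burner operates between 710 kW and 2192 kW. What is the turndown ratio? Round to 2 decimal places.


TDR = Q_max / Q_min
TDR = 2192 / 710 = 3.09


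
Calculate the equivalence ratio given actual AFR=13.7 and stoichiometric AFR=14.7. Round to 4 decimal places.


phi = AFR_stoich / AFR_actual
phi = 14.7 / 13.7 = 1.0730


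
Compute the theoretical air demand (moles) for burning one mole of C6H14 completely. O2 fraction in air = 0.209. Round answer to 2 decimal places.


Balanced combustion: C6H14 + 9.5 O2 -> 6 CO2 + 7 H2O
O2 needed = C + H/4 = 6 + 14/4 = 9.50 moles
Air moles = O2 / 0.209 = 9.50 / 0.209 = 45.45 moles air


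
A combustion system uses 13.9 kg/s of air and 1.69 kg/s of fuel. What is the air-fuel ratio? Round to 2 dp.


AFR = m_air / m_fuel
AFR = 13.9 / 1.69 = 8.22


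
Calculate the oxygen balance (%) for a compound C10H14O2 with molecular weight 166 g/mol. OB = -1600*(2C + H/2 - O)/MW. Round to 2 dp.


OB = -1600 * (2C + H/2 - O) / MW
Inner = 2*10 + 14/2 - 2 = 25.00
OB = -1600 * 25.00 / 166 = -240.96%


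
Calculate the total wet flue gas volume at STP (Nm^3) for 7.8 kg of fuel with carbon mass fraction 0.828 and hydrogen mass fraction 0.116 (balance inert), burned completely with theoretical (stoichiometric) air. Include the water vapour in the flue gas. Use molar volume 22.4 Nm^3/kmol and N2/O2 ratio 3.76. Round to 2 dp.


Per kg fuel: CO2 = (C/12 kmol)*22.4 = (0.828/12)*22.4 = 1.54560 Nm^3
Per kg fuel: H2O = (H/2 kmol)*22.4 = (0.116/2)*22.4 = 1.29920 Nm^3
O2 needed per kg fuel = C/12 + H/4 = 0.828/12 + 0.116/4 = 0.09800000 kmol
Per kg fuel: N2 = O2*3.76*22.4 = 0.09800000*3.76*22.4 = 8.25395 Nm^3
Total per kg = 1.54560 + 1.29920 + 8.25395 = 11.09875 Nm^3
Total = 11.09875 * 7.8 = 86.57 Nm^3


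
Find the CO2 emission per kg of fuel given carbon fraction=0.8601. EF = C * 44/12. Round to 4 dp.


EF = C_frac * (M_CO2 / M_C)
EF = 0.8601 * (44/12)
EF = 0.8601 * 3.666667 = 3.1537 kg_CO2/kg_fuel


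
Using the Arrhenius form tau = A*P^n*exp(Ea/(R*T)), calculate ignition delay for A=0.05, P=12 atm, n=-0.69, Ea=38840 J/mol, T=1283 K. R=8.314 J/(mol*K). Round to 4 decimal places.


tau = A * P^n * exp(Ea/(R*T))
P^n = 12^(-0.69) = 0.18003832
Ea/(R*T) = 38840/(8.314*1283) = 3.641183
exp(Ea/(R*T)) = 38.136938
tau = 0.05 * 0.18003832 * 38.136938 = 0.3433 ms


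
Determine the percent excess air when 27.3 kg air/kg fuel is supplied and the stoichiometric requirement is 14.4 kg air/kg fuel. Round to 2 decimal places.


Excess air = actual - stoichiometric = 27.3 - 14.4 = 12.90 kg/kg fuel
Excess air % = (excess / stoich) * 100 = (12.90 / 14.4) * 100 = 89.58%


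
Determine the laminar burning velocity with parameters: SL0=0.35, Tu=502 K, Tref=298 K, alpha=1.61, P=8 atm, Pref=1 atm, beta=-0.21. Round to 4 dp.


SL = SL0 * (Tu/Tref)^alpha * (P/Pref)^beta
T ratio = 502/298 = 1.68456376
(T ratio)^alpha = 1.68456376^1.61 = 2.315500
(P/Pref)^beta = 8^(-0.21) = 0.646176
SL = 0.35 * 2.315500 * 0.646176 = 0.5237 m/s


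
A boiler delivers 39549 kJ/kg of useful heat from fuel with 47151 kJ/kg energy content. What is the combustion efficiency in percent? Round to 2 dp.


Efficiency = (Q_useful / Q_fuel) * 100
Efficiency = (39549 / 47151) * 100
Efficiency = 0.8388 * 100 = 83.88%


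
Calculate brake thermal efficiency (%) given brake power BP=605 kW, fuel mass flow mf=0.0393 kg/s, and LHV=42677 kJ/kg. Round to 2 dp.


eta_BTE = (BP / (mf * LHV)) * 100
Denominator = 0.0393 * 42677 = 1677.2061 kW
eta_BTE = (605 / 1677.2061) * 100 = 36.07%


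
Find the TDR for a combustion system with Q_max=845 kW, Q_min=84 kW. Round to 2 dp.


TDR = Q_max / Q_min
TDR = 845 / 84 = 10.06


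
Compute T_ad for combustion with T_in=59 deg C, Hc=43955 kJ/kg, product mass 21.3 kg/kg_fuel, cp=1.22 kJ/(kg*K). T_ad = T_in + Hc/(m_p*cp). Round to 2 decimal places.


T_ad = T_in + Hc / (m_p * cp)
Denominator = 21.3 * 1.22 = 25.9860
Temperature rise = 43955 / 25.9860 = 1691.49 K
T_ad = 59 + 1691.49 = 1750.49 deg C


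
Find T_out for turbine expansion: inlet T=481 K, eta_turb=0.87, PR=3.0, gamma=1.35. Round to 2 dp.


T_out = T_in * (1 - eta * (1 - PR^(-(gamma-1)/gamma)))
Exponent = -(1.35-1)/1.35 = -0.25925926
PR^exp = 3.0^(-0.25925926) = 0.75214556
Factor = 1 - 0.87*(1 - 0.75214556) = 0.78436664
T_out = 481 * 0.78436664 = 377.28 K


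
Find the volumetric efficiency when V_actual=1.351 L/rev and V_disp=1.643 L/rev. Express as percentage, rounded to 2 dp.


eta_v = (V_actual / V_disp) * 100
Ratio = 1.351 / 1.643 = 0.8223
eta_v = 0.8223 * 100 = 82.23%


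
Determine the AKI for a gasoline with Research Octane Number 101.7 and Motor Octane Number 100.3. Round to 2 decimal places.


AKI = (RON + MON) / 2
AKI = (101.7 + 100.3) / 2
AKI = 202.0 / 2 = 101.00


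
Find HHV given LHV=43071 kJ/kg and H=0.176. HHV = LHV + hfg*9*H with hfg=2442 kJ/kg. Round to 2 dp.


HHV = LHV + hfg * 9 * H
Water addition = 2442 * 9 * 0.176 = 3868.128 kJ/kg
HHV = 43071 + 3868.128 = 46939.13 kJ/kg


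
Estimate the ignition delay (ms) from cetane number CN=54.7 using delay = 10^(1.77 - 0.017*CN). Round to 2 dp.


delay = 10^(1.77 - 0.017*CN)
Exponent = 1.77 - 0.017*54.7 = 0.8401
delay = 10^0.8401 = 6.92 ms


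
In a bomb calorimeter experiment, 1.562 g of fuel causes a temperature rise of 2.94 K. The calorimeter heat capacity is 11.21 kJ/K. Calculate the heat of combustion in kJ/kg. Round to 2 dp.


Hc = C_cal * delta_T / m_fuel
Q_released = 11.21 * 2.94 = 32.9574 kJ
m_fuel = 1.562 g = 1.562/1000 kg = 0.001562 kg
Hc = 32.9574 / 0.001562 = 21099.49 kJ/kg


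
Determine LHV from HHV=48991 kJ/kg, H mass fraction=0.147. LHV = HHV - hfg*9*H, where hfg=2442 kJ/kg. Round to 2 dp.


LHV = HHV - hfg * 9 * H
Water correction = 2442 * 9 * 0.147 = 3230.766 kJ/kg
LHV = 48991 - 3230.766 = 45760.23 kJ/kg


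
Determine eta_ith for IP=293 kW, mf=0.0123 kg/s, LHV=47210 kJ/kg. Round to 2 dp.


eta_ith = (IP / (mf * LHV)) * 100
Denominator = 0.0123 * 47210 = 580.6830 kW
eta_ith = (293 / 580.6830) * 100 = 50.46%


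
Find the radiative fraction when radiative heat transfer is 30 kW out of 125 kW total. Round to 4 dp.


f_rad = Q_rad / Q_total
f_rad = 30 / 125 = 0.2400


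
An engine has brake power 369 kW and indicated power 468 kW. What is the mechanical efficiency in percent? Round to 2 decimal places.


eta_mech = (BP / IP) * 100
Ratio = 369 / 468 = 0.7885
eta_mech = 0.7885 * 100 = 78.85%


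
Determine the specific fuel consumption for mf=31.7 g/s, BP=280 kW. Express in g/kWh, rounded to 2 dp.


SFC = (mf / BP) * 3600
Rate = 31.7 / 280 = 0.113214 g/(s*kW)
SFC = 0.113214 * 3600 = 407.57 g/kWh


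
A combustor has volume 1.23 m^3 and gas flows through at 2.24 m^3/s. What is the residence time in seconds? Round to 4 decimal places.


tau = V / Q_flow
tau = 1.23 / 2.24 = 0.5491 s


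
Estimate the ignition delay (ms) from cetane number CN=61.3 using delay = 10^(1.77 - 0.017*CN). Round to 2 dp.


delay = 10^(1.77 - 0.017*CN)
Exponent = 1.77 - 0.017*61.3 = 0.7279
delay = 10^0.7279 = 5.34 ms


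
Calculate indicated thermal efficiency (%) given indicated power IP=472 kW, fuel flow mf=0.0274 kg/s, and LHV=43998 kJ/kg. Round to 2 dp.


eta_ith = (IP / (mf * LHV)) * 100
Denominator = 0.0274 * 43998 = 1205.5452 kW
eta_ith = (472 / 1205.5452) * 100 = 39.15%


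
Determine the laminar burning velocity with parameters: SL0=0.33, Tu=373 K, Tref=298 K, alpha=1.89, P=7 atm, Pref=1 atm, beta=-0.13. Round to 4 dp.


SL = SL0 * (Tu/Tref)^alpha * (P/Pref)^beta
T ratio = 373/298 = 1.25167785
(T ratio)^alpha = 1.25167785^1.89 = 1.528484
(P/Pref)^beta = 7^(-0.13) = 0.776492
SL = 0.33 * 1.528484 * 0.776492 = 0.3917 m/s


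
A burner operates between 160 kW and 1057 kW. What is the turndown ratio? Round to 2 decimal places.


TDR = Q_max / Q_min
TDR = 1057 / 160 = 6.61


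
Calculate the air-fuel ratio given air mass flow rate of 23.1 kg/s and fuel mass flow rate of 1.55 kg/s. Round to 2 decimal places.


AFR = m_air / m_fuel
AFR = 23.1 / 1.55 = 14.90


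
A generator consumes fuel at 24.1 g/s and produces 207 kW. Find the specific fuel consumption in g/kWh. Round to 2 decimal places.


SFC = (mf / BP) * 3600
Rate = 24.1 / 207 = 0.116425 g/(s*kW)
SFC = 0.116425 * 3600 = 419.13 g/kWh


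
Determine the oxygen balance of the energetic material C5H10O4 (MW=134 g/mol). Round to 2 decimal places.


OB = -1600 * (2C + H/2 - O) / MW
Inner = 2*5 + 10/2 - 4 = 11.00
OB = -1600 * 11.00 / 134 = -131.34%


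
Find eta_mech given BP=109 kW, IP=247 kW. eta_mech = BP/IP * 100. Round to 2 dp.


eta_mech = (BP / IP) * 100
Ratio = 109 / 247 = 0.4413
eta_mech = 0.4413 * 100 = 44.13%


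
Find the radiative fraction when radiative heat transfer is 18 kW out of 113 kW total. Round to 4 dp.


f_rad = Q_rad / Q_total
f_rad = 18 / 113 = 0.1593


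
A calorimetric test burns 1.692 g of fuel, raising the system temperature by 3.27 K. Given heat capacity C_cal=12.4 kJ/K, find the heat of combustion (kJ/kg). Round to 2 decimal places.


Hc = C_cal * delta_T / m_fuel
Q_released = 12.4 * 3.27 = 40.5480 kJ
m_fuel = 1.692 g = 1.692/1000 kg = 0.001692 kg
Hc = 40.5480 / 0.001692 = 23964.54 kJ/kg


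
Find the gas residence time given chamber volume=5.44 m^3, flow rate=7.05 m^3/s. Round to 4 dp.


tau = V / Q_flow
tau = 5.44 / 7.05 = 0.7716 s


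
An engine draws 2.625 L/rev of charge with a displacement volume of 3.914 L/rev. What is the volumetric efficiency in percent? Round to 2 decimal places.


eta_v = (V_actual / V_disp) * 100
Ratio = 2.625 / 3.914 = 0.6707
eta_v = 0.6707 * 100 = 67.07%


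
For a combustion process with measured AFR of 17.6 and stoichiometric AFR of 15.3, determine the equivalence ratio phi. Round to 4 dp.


phi = AFR_stoich / AFR_actual
phi = 15.3 / 17.6 = 0.8693


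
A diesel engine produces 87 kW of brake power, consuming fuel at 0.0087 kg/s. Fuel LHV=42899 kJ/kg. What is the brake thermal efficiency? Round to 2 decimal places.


eta_BTE = (BP / (mf * LHV)) * 100
Denominator = 0.0087 * 42899 = 373.2213 kW
eta_BTE = (87 / 373.2213) * 100 = 23.31%


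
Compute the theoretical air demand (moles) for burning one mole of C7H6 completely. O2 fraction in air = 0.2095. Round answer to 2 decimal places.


Balanced combustion: C7H6 + 8.5 O2 -> 7 CO2 + 3 H2O
O2 needed = C + H/4 = 7 + 6/4 = 8.50 moles
Air moles = O2 / 0.2095 = 8.50 / 0.2095 = 40.57 moles air


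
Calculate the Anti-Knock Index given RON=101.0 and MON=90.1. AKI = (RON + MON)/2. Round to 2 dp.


AKI = (RON + MON) / 2
AKI = (101.0 + 90.1) / 2
AKI = 191.1 / 2 = 95.55


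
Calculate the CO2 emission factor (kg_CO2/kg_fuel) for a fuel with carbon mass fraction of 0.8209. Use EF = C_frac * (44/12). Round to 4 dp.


EF = C_frac * (M_CO2 / M_C)
EF = 0.8209 * (44/12)
EF = 0.8209 * 3.666667 = 3.0100 kg_CO2/kg_fuel


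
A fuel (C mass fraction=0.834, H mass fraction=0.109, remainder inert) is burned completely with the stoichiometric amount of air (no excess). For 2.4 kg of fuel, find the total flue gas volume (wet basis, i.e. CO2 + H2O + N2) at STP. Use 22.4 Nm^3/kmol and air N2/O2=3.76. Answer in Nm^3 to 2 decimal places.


Per kg fuel: CO2 = (C/12 kmol)*22.4 = (0.834/12)*22.4 = 1.55680 Nm^3
Per kg fuel: H2O = (H/2 kmol)*22.4 = (0.109/2)*22.4 = 1.22080 Nm^3
O2 needed per kg fuel = C/12 + H/4 = 0.834/12 + 0.109/4 = 0.09675000 kmol
Per kg fuel: N2 = O2*3.76*22.4 = 0.09675000*3.76*22.4 = 8.14867 Nm^3
Total per kg = 1.55680 + 1.22080 + 8.14867 = 10.92627 Nm^3
Total = 10.92627 * 2.4 = 26.22 Nm^3


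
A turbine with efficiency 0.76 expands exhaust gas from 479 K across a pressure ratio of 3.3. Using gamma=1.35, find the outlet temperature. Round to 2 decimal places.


T_out = T_in * (1 - eta * (1 - PR^(-(gamma-1)/gamma)))
Exponent = -(1.35-1)/1.35 = -0.25925926
PR^exp = 3.3^(-0.25925926) = 0.73378775
Factor = 1 - 0.76*(1 - 0.73378775) = 0.79767869
T_out = 479 * 0.79767869 = 382.09 K


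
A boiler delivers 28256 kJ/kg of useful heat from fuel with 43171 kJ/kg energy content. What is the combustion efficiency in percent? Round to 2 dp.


Efficiency = (Q_useful / Q_fuel) * 100
Efficiency = (28256 / 43171) * 100
Efficiency = 0.6545 * 100 = 65.45%


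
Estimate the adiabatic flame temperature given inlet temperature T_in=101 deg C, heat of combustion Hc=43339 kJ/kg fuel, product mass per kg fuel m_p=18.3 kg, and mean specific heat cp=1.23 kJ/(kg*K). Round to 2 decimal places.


T_ad = T_in + Hc / (m_p * cp)
Denominator = 18.3 * 1.23 = 22.5090
Temperature rise = 43339 / 22.5090 = 1925.41 K
T_ad = 101 + 1925.41 = 2026.41 deg C


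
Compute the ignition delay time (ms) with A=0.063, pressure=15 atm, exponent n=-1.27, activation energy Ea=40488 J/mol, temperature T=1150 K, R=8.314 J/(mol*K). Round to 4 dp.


tau = A * P^n * exp(Ea/(R*T))
P^n = 15^(-1.27) = 0.03208959
Ea/(R*T) = 40488/(8.314*1150) = 4.234659
exp(Ea/(R*T)) = 69.038146
tau = 0.063 * 0.03208959 * 69.038146 = 0.1396 ms


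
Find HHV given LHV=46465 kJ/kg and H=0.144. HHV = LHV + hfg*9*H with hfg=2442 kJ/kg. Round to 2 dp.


HHV = LHV + hfg * 9 * H
Water addition = 2442 * 9 * 0.144 = 3164.832 kJ/kg
HHV = 46465 + 3164.832 = 49629.83 kJ/kg


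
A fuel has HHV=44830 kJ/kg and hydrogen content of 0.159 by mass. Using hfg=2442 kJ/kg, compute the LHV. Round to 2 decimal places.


LHV = HHV - hfg * 9 * H
Water correction = 2442 * 9 * 0.159 = 3494.502 kJ/kg
LHV = 44830 - 3494.502 = 41335.50 kJ/kg


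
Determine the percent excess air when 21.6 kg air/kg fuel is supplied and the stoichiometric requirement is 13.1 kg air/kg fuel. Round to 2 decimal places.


Excess air = actual - stoichiometric = 21.6 - 13.1 = 8.50 kg/kg fuel
Excess air % = (excess / stoich) * 100 = (8.50 / 13.1) * 100 = 64.89%


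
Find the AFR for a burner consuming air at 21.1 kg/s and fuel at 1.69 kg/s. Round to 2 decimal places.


AFR = m_air / m_fuel
AFR = 21.1 / 1.69 = 12.49


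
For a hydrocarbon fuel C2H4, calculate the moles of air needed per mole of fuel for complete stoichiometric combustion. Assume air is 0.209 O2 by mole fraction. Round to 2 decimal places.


Balanced combustion: C2H4 + 3 O2 -> 2 CO2 + 2 H2O
O2 needed = C + H/4 = 2 + 4/4 = 3.00 moles
Air moles = O2 / 0.209 = 3.00 / 0.209 = 14.35 moles air


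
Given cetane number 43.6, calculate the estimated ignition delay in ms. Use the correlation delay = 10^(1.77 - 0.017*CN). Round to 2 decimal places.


delay = 10^(1.77 - 0.017*CN)
Exponent = 1.77 - 0.017*43.6 = 1.0288
delay = 10^1.0288 = 10.69 ms


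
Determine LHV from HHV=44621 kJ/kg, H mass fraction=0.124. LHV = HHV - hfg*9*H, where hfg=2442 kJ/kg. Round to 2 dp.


LHV = HHV - hfg * 9 * H
Water correction = 2442 * 9 * 0.124 = 2725.272 kJ/kg
LHV = 44621 - 2725.272 = 41895.73 kJ/kg


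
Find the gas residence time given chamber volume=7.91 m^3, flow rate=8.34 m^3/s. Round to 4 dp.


tau = V / Q_flow
tau = 7.91 / 8.34 = 0.9484 s


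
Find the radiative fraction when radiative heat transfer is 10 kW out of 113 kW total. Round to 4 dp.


f_rad = Q_rad / Q_total
f_rad = 10 / 113 = 0.0885


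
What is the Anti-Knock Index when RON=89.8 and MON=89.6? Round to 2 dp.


AKI = (RON + MON) / 2
AKI = (89.8 + 89.6) / 2
AKI = 179.4 / 2 = 89.70


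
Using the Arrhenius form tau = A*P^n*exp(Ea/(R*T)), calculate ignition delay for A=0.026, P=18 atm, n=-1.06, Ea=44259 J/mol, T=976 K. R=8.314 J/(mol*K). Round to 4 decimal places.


tau = A * P^n * exp(Ea/(R*T))
P^n = 18^(-1.06) = 0.04671014
Ea/(R*T) = 44259/(8.314*976) = 5.454334
exp(Ea/(R*T)) = 233.769219
tau = 0.026 * 0.04671014 * 233.769219 = 0.2839 ms


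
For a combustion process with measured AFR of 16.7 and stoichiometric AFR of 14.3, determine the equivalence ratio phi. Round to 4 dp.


phi = AFR_stoich / AFR_actual
phi = 14.3 / 16.7 = 0.8563


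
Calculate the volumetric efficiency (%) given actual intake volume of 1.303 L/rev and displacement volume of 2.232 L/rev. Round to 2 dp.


eta_v = (V_actual / V_disp) * 100
Ratio = 1.303 / 2.232 = 0.5838
eta_v = 0.5838 * 100 = 58.38%


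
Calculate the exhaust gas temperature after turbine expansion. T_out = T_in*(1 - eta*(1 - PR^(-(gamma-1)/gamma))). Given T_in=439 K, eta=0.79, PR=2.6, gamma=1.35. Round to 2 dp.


T_out = T_in * (1 - eta * (1 - PR^(-(gamma-1)/gamma)))
Exponent = -(1.35-1)/1.35 = -0.25925926
PR^exp = 2.6^(-0.25925926) = 0.78057442
Factor = 1 - 0.79*(1 - 0.78057442) = 0.82665379
T_out = 439 * 0.82665379 = 362.90 K


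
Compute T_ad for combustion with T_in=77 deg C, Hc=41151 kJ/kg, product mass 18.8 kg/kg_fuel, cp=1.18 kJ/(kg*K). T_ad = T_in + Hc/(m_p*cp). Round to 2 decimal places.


T_ad = T_in + Hc / (m_p * cp)
Denominator = 18.8 * 1.18 = 22.1840
Temperature rise = 41151 / 22.1840 = 1854.99 K
T_ad = 77 + 1854.99 = 1931.99 deg C


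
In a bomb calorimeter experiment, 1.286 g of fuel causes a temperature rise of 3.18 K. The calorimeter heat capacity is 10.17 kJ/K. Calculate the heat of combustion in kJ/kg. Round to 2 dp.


Hc = C_cal * delta_T / m_fuel
Q_released = 10.17 * 3.18 = 32.3406 kJ
m_fuel = 1.286 g = 1.286/1000 kg = 0.001286 kg
Hc = 32.3406 / 0.001286 = 25148.21 kJ/kg


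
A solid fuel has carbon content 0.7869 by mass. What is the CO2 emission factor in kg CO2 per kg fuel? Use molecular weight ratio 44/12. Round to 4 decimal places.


EF = C_frac * (M_CO2 / M_C)
EF = 0.7869 * (44/12)
EF = 0.7869 * 3.666667 = 2.8853 kg_CO2/kg_fuel


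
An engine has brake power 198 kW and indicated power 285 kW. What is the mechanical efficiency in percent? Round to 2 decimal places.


eta_mech = (BP / IP) * 100
Ratio = 198 / 285 = 0.6947
eta_mech = 0.6947 * 100 = 69.47%


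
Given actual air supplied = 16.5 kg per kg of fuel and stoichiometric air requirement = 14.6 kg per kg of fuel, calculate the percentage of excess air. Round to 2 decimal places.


Excess air = actual - stoichiometric = 16.5 - 14.6 = 1.90 kg/kg fuel
Excess air % = (excess / stoich) * 100 = (1.90 / 14.6) * 100 = 13.01%


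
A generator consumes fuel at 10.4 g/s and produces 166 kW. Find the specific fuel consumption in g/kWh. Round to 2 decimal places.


SFC = (mf / BP) * 3600
Rate = 10.4 / 166 = 0.062651 g/(s*kW)
SFC = 0.062651 * 3600 = 225.54 g/kWh


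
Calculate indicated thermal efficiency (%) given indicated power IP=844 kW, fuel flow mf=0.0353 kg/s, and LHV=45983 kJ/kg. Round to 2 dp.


eta_ith = (IP / (mf * LHV)) * 100
Denominator = 0.0353 * 45983 = 1623.1999 kW
eta_ith = (844 / 1623.1999) * 100 = 52.00%


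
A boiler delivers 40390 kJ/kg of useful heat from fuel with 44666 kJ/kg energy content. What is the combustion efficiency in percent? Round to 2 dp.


Efficiency = (Q_useful / Q_fuel) * 100
Efficiency = (40390 / 44666) * 100
Efficiency = 0.9043 * 100 = 90.43%


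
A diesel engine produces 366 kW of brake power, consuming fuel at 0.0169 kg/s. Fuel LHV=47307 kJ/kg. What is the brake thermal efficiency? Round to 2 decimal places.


eta_BTE = (BP / (mf * LHV)) * 100
Denominator = 0.0169 * 47307 = 799.4883 kW
eta_BTE = (366 / 799.4883) * 100 = 45.78%


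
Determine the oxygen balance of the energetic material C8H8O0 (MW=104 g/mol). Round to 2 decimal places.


OB = -1600 * (2C + H/2 - O) / MW
Inner = 2*8 + 8/2 - 0 = 20.00
OB = -1600 * 20.00 / 104 = -307.69%


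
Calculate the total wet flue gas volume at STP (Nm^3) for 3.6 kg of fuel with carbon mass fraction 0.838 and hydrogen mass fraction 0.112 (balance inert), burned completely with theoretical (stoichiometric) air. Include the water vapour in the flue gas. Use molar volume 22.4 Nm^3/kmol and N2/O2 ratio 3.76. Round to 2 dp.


Per kg fuel: CO2 = (C/12 kmol)*22.4 = (0.838/12)*22.4 = 1.56427 Nm^3
Per kg fuel: H2O = (H/2 kmol)*22.4 = (0.112/2)*22.4 = 1.25440 Nm^3
O2 needed per kg fuel = C/12 + H/4 = 0.838/12 + 0.112/4 = 0.09783333 kmol
Per kg fuel: N2 = O2*3.76*22.4 = 0.09783333*3.76*22.4 = 8.23991 Nm^3
Total per kg = 1.56427 + 1.25440 + 8.23991 = 11.05858 Nm^3
Total = 11.05858 * 3.6 = 39.81 Nm^3


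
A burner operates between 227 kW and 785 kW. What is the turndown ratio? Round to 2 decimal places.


TDR = Q_max / Q_min
TDR = 785 / 227 = 3.46


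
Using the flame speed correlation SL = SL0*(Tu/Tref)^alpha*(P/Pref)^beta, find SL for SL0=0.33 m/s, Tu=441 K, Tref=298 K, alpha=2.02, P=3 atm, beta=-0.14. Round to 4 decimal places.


SL = SL0 * (Tu/Tref)^alpha * (P/Pref)^beta
T ratio = 441/298 = 1.47986577
(T ratio)^alpha = 1.47986577^2.02 = 2.207238
(P/Pref)^beta = 3^(-0.14) = 0.857439
SL = 0.33 * 2.207238 * 0.857439 = 0.6245 m/s


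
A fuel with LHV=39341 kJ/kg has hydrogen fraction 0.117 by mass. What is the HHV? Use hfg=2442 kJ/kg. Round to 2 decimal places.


HHV = LHV + hfg * 9 * H
Water addition = 2442 * 9 * 0.117 = 2571.426 kJ/kg
HHV = 39341 + 2571.426 = 41912.43 kJ/kg


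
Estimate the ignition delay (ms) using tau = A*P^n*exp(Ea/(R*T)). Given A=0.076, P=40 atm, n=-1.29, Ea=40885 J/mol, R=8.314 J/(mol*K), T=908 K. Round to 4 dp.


tau = A * P^n * exp(Ea/(R*T))
P^n = 40^(-1.29) = 0.00857714
Ea/(R*T) = 40885/(8.314*908) = 5.415869
exp(Ea/(R*T)) = 224.947891
tau = 0.076 * 0.00857714 * 224.947891 = 0.1466 ms


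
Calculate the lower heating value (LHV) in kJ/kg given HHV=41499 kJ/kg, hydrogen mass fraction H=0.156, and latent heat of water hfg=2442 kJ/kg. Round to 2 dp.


LHV = HHV - hfg * 9 * H
Water correction = 2442 * 9 * 0.156 = 3428.568 kJ/kg
LHV = 41499 - 3428.568 = 38070.43 kJ/kg


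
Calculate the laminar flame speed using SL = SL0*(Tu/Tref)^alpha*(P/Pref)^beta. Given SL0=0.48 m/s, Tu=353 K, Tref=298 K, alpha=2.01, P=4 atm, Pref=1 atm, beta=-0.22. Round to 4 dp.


SL = SL0 * (Tu/Tref)^alpha * (P/Pref)^beta
T ratio = 353/298 = 1.18456376
(T ratio)^alpha = 1.18456376^2.01 = 1.405570
(P/Pref)^beta = 4^(-0.22) = 0.737135
SL = 0.48 * 1.405570 * 0.737135 = 0.4973 m/s


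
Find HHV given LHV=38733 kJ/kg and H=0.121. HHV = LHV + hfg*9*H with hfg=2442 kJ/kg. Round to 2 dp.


HHV = LHV + hfg * 9 * H
Water addition = 2442 * 9 * 0.121 = 2659.338 kJ/kg
HHV = 38733 + 2659.338 = 41392.34 kJ/kg


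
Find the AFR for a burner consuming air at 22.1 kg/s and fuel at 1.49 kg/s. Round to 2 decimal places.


AFR = m_air / m_fuel
AFR = 22.1 / 1.49 = 14.83


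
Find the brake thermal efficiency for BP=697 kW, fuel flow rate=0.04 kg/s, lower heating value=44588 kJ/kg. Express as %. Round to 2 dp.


eta_BTE = (BP / (mf * LHV)) * 100
Denominator = 0.04 * 44588 = 1783.5200 kW
eta_BTE = (697 / 1783.5200) * 100 = 39.08%


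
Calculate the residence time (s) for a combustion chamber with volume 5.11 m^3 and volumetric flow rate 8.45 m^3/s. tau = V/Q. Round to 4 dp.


tau = V / Q_flow
tau = 5.11 / 8.45 = 0.6047 s


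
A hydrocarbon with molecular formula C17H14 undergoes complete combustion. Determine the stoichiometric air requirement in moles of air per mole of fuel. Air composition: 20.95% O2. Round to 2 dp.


Balanced combustion: C17H14 + 20.5 O2 -> 17 CO2 + 7 H2O
O2 needed = C + H/4 = 17 + 14/4 = 20.50 moles
Air moles = O2 / 0.2095 = 20.50 / 0.2095 = 97.85 moles air


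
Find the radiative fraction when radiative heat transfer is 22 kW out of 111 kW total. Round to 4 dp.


f_rad = Q_rad / Q_total
f_rad = 22 / 111 = 0.1982


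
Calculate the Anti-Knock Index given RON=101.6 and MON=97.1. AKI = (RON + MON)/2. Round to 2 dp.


AKI = (RON + MON) / 2
AKI = (101.6 + 97.1) / 2
AKI = 198.7 / 2 = 99.35


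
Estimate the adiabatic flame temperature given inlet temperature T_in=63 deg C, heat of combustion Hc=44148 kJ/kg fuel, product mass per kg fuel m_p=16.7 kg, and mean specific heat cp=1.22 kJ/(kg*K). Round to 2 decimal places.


T_ad = T_in + Hc / (m_p * cp)
Denominator = 16.7 * 1.22 = 20.3740
Temperature rise = 44148 / 20.3740 = 2166.88 K
T_ad = 63 + 2166.88 = 2229.88 deg C


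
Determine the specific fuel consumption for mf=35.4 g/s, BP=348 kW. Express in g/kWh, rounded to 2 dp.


SFC = (mf / BP) * 3600
Rate = 35.4 / 348 = 0.101724 g/(s*kW)
SFC = 0.101724 * 3600 = 366.21 g/kWh


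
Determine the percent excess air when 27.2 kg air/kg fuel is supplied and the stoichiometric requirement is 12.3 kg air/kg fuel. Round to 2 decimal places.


Excess air = actual - stoichiometric = 27.2 - 12.3 = 14.90 kg/kg fuel
Excess air % = (excess / stoich) * 100 = (14.90 / 12.3) * 100 = 121.14%


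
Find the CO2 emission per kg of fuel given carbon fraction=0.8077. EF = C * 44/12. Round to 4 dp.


EF = C_frac * (M_CO2 / M_C)
EF = 0.8077 * (44/12)
EF = 0.8077 * 3.666667 = 2.9616 kg_CO2/kg_fuel


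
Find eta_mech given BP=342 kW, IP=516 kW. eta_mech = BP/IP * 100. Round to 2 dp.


eta_mech = (BP / IP) * 100
Ratio = 342 / 516 = 0.6628
eta_mech = 0.6628 * 100 = 66.28%


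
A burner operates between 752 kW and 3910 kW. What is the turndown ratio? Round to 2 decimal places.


TDR = Q_max / Q_min
TDR = 3910 / 752 = 5.20


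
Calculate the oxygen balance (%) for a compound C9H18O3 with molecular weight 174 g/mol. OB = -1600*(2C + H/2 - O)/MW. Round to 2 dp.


OB = -1600 * (2C + H/2 - O) / MW
Inner = 2*9 + 18/2 - 3 = 24.00
OB = -1600 * 24.00 / 174 = -220.69%


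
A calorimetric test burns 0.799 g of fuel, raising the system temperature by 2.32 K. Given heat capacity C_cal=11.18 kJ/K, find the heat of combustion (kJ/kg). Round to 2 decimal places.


Hc = C_cal * delta_T / m_fuel
Q_released = 11.18 * 2.32 = 25.9376 kJ
m_fuel = 0.799 g = 0.799/1000 kg = 0.000799 kg
Hc = 25.9376 / 0.000799 = 32462.58 kJ/kg


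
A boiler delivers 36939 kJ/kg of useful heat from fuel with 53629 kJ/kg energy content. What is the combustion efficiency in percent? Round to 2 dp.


Efficiency = (Q_useful / Q_fuel) * 100
Efficiency = (36939 / 53629) * 100
Efficiency = 0.6888 * 100 = 68.88%
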